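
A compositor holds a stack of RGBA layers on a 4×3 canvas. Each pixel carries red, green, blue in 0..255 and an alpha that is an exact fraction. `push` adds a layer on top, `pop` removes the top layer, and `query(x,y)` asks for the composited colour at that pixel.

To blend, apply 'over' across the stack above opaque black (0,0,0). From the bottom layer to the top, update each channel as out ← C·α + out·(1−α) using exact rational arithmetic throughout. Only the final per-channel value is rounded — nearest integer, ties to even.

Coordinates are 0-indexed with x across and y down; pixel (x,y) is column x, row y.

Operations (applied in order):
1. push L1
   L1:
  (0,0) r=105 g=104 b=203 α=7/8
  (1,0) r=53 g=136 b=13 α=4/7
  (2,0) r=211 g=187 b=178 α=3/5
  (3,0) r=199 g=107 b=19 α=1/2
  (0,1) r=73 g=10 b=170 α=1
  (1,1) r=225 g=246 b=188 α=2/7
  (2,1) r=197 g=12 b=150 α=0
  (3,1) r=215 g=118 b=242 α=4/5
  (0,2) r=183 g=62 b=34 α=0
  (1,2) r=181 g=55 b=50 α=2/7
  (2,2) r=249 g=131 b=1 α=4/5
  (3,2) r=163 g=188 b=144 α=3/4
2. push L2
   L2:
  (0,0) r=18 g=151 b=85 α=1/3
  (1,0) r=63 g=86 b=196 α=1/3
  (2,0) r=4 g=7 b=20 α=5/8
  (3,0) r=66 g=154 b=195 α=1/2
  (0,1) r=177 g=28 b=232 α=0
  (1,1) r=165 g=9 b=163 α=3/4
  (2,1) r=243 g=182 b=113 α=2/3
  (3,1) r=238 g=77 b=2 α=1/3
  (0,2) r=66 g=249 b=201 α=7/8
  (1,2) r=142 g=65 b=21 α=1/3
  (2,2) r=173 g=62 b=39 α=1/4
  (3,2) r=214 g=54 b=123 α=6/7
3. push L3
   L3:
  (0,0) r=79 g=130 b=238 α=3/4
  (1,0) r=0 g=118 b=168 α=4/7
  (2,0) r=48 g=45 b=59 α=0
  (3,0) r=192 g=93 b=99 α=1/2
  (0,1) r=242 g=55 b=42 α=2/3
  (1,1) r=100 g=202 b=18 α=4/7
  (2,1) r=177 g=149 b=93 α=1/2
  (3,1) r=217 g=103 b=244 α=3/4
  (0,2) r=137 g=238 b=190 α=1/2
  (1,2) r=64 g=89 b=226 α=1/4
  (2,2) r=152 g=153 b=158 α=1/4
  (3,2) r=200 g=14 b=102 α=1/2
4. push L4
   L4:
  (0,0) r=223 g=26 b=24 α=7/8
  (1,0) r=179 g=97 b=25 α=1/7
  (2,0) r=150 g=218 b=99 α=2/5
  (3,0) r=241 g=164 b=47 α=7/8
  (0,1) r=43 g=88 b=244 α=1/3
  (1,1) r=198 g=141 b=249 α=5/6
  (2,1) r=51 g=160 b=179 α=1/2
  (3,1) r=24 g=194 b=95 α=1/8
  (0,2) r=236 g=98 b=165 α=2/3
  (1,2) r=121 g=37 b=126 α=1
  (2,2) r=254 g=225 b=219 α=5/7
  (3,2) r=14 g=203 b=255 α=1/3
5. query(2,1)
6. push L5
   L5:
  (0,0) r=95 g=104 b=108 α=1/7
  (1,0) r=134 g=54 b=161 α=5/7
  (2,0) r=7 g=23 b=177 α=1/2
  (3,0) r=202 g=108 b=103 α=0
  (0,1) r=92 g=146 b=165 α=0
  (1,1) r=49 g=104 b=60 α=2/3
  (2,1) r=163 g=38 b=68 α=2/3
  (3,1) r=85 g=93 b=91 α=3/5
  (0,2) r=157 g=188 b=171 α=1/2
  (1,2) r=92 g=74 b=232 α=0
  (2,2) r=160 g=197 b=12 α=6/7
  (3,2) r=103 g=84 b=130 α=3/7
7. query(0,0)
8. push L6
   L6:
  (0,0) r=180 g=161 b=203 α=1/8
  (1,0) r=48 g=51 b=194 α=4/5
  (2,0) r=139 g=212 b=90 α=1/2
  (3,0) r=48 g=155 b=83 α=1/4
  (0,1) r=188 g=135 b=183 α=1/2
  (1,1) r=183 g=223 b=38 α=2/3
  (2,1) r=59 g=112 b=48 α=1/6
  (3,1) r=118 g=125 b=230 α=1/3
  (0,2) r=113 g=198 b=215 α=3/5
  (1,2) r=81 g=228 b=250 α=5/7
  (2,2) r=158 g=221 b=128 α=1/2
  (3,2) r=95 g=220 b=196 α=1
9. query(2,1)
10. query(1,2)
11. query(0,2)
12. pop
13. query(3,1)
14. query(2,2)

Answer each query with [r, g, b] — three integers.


at x=2,y=1 over L1,L2,L3,L4:
+L1 (α=0) → [0, 0, 0]
+L2 (α=2/3) → [162, 364/3, 226/3]
+L3 (α=1/2) → [339/2, 811/6, 505/6]
+L4 (α=1/2) → [441/4, 1771/12, 1579/12]
→ [110, 148, 132]

at x=0,y=0 over L1,L2,L3,L4,L5:
after L1 α=7/8: [735/8, 91, 1421/8]
after L2 α=1/3: [269/4, 111, 587/4]
after L3 α=3/4: [1217/16, 501/4, 3443/16]
after L4 α=7/8: [26193/128, 1229/32, 6131/128]
after L5 α=1/7: [84659/448, 5351/112, 3615/64]
rounded: [189, 48, 56]

(2,1) stack=L1,L2,L3,L4,L5,L6; from [0,0,0]:
+L1 (α=0) → [0, 0, 0]
+L2 (α=2/3) → [162, 364/3, 226/3]
+L3 (α=1/2) → [339/2, 811/6, 505/6]
+L4 (α=1/2) → [441/4, 1771/12, 1579/12]
+L5 (α=2/3) → [1745/12, 2683/36, 3211/36]
+L6 (α=1/6) → [9433/72, 17447/216, 17783/216]
rounded: [131, 81, 82]

at x=1,y=2 over L1,L2,L3,L4,L5,L6:
L1 α=2/7: [362/7, 110/7, 100/7]
L2 α=1/3: [1718/21, 225/7, 347/21]
L3 α=1/4: [1083/14, 649/14, 1929/28]
L4 α=1: [121, 37, 126]
L5 α=0: [121, 37, 126]
L6 α=5/7: [647/7, 1214/7, 1502/7]
→ [92, 173, 215]

query (0,2) [L1,L2,L3,L4,L5,L6] — begin 0,0,0
+L1 (α=0) → [0, 0, 0]
+L2 (α=7/8) → [231/4, 1743/8, 1407/8]
+L3 (α=1/2) → [779/8, 3647/16, 2927/16]
+L4 (α=2/3) → [4555/24, 2261/16, 8207/48]
+L5 (α=1/2) → [8323/48, 5269/32, 16415/96]
+L6 (α=3/5) → [16459/120, 14773/80, 9475/48]
→ [137, 185, 197]

query (3,1) [L1,L2,L3,L4,L5] — begin 0,0,0
after L1 α=4/5: [172, 472/5, 968/5]
after L2 α=1/3: [194, 443/5, 1946/15]
after L3 α=3/4: [845/4, 497/5, 6463/30]
after L4 α=1/8: [6011/32, 4449/40, 48091/240]
after L5 α=3/5: [10091/80, 10029/100, 80851/600]
rounded: [126, 100, 135]

at x=2,y=2 over L1,L2,L3,L4,L5:
L1 α=4/5: [996/5, 524/5, 4/5]
L2 α=1/4: [3853/20, 941/10, 207/20]
L3 α=1/4: [14599/80, 4353/40, 3781/80]
L4 α=5/7: [65399/280, 26853/140, 47581/280]
L5 α=6/7: [334199/1960, 192333/980, 67741/1960]
= [171, 196, 35]


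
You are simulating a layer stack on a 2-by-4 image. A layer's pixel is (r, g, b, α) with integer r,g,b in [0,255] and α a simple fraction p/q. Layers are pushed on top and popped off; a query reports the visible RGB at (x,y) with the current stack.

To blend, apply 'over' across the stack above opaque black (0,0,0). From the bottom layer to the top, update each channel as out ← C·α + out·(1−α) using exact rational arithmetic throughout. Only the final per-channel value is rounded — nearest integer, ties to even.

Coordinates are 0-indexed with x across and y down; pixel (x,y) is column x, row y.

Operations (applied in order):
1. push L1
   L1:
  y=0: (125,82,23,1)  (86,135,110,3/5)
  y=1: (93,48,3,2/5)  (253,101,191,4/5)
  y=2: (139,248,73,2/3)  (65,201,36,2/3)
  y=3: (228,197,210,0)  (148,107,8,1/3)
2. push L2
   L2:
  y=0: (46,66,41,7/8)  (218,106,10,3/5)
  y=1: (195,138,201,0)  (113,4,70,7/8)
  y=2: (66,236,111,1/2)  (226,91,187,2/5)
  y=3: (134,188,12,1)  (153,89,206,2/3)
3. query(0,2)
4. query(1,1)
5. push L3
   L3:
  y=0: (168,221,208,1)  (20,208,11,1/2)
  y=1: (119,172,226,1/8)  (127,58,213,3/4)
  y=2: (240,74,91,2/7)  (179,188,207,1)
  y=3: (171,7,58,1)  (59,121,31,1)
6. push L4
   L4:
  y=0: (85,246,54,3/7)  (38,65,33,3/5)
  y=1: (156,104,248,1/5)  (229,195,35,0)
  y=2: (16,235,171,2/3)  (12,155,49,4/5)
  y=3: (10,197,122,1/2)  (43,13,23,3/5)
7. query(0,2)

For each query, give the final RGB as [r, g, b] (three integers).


query (0,2) [L1,L2] — begin 0,0,0
+L1 (α=2/3) → [278/3, 496/3, 146/3]
+L2 (α=1/2) → [238/3, 602/3, 479/6]
rounded: [79, 201, 80]

(1,1) stack=L1,L2; from [0,0,0]:
L1 α=4/5: [1012/5, 404/5, 764/5]
L2 α=7/8: [4967/40, 68/5, 1607/20]
= [124, 14, 80]

query (0,2) [L1,L2,L3,L4] — begin 0,0,0
L1 α=2/3: [278/3, 496/3, 146/3]
L2 α=1/2: [238/3, 602/3, 479/6]
L3 α=2/7: [2630/21, 3454/21, 3487/42]
L4 α=2/3: [3302/63, 13324/63, 17851/126]
→ [52, 211, 142]


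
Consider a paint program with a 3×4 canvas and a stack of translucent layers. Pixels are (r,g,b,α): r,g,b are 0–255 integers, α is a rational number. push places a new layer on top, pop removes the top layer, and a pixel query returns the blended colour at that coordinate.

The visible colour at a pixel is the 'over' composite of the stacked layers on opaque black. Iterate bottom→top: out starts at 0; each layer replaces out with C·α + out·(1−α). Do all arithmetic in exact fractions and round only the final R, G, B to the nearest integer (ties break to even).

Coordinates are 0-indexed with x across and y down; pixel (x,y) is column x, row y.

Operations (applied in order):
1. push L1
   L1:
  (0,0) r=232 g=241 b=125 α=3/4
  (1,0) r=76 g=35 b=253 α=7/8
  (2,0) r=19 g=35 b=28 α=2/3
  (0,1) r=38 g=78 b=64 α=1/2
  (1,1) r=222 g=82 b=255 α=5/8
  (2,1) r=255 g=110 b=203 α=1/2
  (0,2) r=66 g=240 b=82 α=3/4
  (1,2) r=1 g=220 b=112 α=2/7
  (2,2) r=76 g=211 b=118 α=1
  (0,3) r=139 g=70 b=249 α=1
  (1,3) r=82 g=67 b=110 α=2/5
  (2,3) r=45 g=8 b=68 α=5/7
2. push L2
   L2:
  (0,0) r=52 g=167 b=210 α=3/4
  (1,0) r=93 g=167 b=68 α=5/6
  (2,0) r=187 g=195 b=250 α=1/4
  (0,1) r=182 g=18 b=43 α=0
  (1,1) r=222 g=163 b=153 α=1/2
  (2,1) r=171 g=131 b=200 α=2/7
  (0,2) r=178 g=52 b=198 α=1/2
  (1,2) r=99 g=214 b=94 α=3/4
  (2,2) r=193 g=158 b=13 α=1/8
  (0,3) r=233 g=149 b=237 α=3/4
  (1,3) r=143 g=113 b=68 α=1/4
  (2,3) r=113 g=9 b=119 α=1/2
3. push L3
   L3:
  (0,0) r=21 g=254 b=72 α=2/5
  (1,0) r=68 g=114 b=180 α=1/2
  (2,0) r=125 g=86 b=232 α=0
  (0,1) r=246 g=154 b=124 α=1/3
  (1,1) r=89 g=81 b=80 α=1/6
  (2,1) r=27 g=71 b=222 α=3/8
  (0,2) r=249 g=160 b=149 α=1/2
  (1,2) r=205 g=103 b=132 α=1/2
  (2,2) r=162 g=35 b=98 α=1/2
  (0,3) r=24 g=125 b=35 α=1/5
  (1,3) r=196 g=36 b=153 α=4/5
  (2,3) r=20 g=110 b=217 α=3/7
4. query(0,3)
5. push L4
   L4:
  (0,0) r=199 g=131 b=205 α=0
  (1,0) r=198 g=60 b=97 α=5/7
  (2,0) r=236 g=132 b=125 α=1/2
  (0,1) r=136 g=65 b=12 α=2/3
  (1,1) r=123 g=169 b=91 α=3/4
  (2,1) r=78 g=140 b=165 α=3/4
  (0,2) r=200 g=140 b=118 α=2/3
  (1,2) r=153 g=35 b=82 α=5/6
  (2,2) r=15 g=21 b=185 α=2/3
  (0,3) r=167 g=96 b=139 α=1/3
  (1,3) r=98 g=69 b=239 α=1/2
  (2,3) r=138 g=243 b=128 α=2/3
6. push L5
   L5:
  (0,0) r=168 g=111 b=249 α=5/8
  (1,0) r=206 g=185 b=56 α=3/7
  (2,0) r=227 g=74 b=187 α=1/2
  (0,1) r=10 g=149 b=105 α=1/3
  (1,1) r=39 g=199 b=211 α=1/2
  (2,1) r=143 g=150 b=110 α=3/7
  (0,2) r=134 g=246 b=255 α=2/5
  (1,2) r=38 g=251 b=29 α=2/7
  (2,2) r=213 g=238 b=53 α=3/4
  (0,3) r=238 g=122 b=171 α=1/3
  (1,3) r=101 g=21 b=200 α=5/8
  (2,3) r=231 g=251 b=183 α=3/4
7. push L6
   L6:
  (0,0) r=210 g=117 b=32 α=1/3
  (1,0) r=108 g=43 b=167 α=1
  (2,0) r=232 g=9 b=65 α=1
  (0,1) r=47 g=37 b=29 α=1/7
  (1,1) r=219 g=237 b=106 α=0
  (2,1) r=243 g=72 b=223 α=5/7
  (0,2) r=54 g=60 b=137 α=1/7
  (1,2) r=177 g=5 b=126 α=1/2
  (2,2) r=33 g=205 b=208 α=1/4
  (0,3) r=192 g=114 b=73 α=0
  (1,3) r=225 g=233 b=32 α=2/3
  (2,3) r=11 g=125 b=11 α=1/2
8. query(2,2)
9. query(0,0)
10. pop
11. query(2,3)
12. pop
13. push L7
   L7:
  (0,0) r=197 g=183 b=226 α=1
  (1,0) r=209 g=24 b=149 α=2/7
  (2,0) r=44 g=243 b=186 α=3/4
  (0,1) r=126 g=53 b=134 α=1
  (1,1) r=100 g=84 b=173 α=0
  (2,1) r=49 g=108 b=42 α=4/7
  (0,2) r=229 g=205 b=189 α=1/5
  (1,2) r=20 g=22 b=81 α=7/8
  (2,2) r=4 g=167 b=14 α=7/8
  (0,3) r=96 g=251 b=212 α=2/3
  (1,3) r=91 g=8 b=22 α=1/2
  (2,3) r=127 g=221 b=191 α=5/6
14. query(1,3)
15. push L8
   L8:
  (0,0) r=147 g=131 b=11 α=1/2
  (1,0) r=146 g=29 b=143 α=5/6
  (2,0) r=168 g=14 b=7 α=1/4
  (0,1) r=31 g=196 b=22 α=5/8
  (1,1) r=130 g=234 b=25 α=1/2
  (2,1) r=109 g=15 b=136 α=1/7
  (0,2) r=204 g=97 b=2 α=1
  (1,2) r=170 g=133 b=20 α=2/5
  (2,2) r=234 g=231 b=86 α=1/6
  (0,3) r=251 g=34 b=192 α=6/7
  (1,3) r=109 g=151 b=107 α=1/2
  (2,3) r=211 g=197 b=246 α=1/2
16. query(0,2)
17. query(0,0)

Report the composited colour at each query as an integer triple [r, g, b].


query (0,3) [L1,L2,L3] — begin 0,0,0
+L1 (α=1) → [139, 70, 249]
+L2 (α=3/4) → [419/2, 517/4, 240]
+L3 (α=1/5) → [862/5, 642/5, 199]
rounded: [172, 128, 199]

query (2,2) [L1,L2,L3,L4,L5,L6] — begin 0,0,0
after L1 α=1: [76, 211, 118]
after L2 α=1/8: [725/8, 1635/8, 839/8]
after L3 α=1/2: [2021/16, 1915/16, 1623/16]
after L4 α=2/3: [2501/48, 2587/48, 7543/48]
after L5 α=3/4: [33173/192, 36859/192, 15175/192]
after L6 α=1/4: [35285/256, 49979/256, 28487/256]
→ [138, 195, 111]

at x=0,y=0 over L1,L2,L3,L4,L5,L6:
+L1 (α=3/4) → [174, 723/4, 375/4]
+L2 (α=3/4) → [165/2, 2727/16, 2895/16]
+L3 (α=2/5) → [579/10, 16309/80, 10989/80]
+L4 (α=0) → [579/10, 16309/80, 10989/80]
+L5 (α=5/8) → [10137/80, 93327/640, 132567/640]
+L6 (α=1/3) → [6179/40, 43589/320, 142807/960]
= [154, 136, 149]

at x=2,y=3 over L1,L2,L3,L4,L5:
+L1 (α=5/7) → [225/7, 40/7, 340/7]
+L2 (α=1/2) → [508/7, 103/14, 1173/14]
+L3 (α=3/7) → [2452/49, 2516/49, 6903/49]
+L4 (α=2/3) → [15976/147, 26330/147, 19447/147]
+L5 (α=3/4) → [117847/588, 137021/588, 50075/294]
→ [200, 233, 170]

at x=1,y=3 over L1,L2,L3,L4,L7:
after L1 α=2/5: [164/5, 134/5, 44]
after L2 α=1/4: [1207/20, 967/20, 50]
after L3 α=4/5: [16887/100, 3847/100, 662/5]
after L4 α=1/2: [26687/200, 10747/200, 1857/10]
after L7 α=1/2: [44887/400, 12347/400, 2077/20]
rounded: [112, 31, 104]

at x=0,y=2 over L1,L2,L3,L4,L7,L8:
L1 α=3/4: [99/2, 180, 123/2]
L2 α=1/2: [455/4, 116, 519/4]
L3 α=1/2: [1451/8, 138, 1115/8]
L4 α=2/3: [4651/24, 418/3, 1001/8]
L7 α=1/5: [1205/6, 2287/15, 1379/10]
L8 α=1: [204, 97, 2]
rounded: [204, 97, 2]

query (0,0) [L1,L2,L3,L4,L7,L8] — begin 0,0,0
+L1 (α=3/4) → [174, 723/4, 375/4]
+L2 (α=3/4) → [165/2, 2727/16, 2895/16]
+L3 (α=2/5) → [579/10, 16309/80, 10989/80]
+L4 (α=0) → [579/10, 16309/80, 10989/80]
+L7 (α=1) → [197, 183, 226]
+L8 (α=1/2) → [172, 157, 237/2]
= [172, 157, 118]


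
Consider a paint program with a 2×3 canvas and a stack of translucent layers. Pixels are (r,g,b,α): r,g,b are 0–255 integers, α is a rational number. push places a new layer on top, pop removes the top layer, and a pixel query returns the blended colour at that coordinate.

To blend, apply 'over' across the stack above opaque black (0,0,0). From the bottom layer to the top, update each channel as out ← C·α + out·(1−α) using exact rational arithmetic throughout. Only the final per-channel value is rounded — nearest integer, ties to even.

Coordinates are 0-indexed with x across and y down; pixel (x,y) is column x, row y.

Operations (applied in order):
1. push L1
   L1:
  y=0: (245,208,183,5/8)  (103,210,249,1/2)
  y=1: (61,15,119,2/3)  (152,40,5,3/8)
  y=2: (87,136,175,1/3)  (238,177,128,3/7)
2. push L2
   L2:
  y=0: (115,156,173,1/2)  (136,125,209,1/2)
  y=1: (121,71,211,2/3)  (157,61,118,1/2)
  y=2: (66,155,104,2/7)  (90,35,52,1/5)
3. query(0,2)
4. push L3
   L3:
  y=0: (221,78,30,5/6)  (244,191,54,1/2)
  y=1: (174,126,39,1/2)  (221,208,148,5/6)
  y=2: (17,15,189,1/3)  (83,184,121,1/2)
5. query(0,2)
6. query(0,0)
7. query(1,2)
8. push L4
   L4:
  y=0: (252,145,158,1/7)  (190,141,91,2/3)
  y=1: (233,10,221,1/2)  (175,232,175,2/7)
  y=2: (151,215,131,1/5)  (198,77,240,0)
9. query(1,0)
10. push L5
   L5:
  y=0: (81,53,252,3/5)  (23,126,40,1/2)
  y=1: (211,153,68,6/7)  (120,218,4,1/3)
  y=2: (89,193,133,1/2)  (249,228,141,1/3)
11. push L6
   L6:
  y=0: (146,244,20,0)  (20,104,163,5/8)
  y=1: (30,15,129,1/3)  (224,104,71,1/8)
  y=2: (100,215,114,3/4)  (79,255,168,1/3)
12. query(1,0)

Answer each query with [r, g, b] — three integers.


at x=0,y=2 over L1,L2:
after L1 α=1/3: [29, 136/3, 175/3]
after L2 α=2/7: [277/7, 230/3, 1499/21]
→ [40, 77, 71]

query (0,2) [L1,L2,L3] — begin 0,0,0
+L1 (α=1/3) → [29, 136/3, 175/3]
+L2 (α=2/7) → [277/7, 230/3, 1499/21]
+L3 (α=1/3) → [673/21, 505/9, 6967/63]
= [32, 56, 111]

(0,0) stack=L1,L2,L3; from [0,0,0]:
+L1 (α=5/8) → [1225/8, 130, 915/8]
+L2 (α=1/2) → [2145/16, 143, 2299/16]
+L3 (α=5/6) → [19825/96, 533/6, 4699/96]
rounded: [207, 89, 49]

(1,2) stack=L1,L2,L3; from [0,0,0]:
after L1 α=3/7: [102, 531/7, 384/7]
after L2 α=1/5: [498/5, 2369/35, 380/7]
after L3 α=1/2: [913/10, 8809/70, 1227/14]
= [91, 126, 88]

at x=1,y=0 over L1,L2,L3,L4:
+L1 (α=1/2) → [103/2, 105, 249/2]
+L2 (α=1/2) → [375/4, 115, 667/4]
+L3 (α=1/2) → [1351/8, 153, 883/8]
+L4 (α=2/3) → [4391/24, 145, 2339/24]
→ [183, 145, 97]

query (1,0) [L1,L2,L3,L4,L5,L6] — begin 0,0,0
+L1 (α=1/2) → [103/2, 105, 249/2]
+L2 (α=1/2) → [375/4, 115, 667/4]
+L3 (α=1/2) → [1351/8, 153, 883/8]
+L4 (α=2/3) → [4391/24, 145, 2339/24]
+L5 (α=1/2) → [4943/48, 271/2, 3299/48]
+L6 (α=5/8) → [6543/128, 1853/16, 16339/128]
= [51, 116, 128]


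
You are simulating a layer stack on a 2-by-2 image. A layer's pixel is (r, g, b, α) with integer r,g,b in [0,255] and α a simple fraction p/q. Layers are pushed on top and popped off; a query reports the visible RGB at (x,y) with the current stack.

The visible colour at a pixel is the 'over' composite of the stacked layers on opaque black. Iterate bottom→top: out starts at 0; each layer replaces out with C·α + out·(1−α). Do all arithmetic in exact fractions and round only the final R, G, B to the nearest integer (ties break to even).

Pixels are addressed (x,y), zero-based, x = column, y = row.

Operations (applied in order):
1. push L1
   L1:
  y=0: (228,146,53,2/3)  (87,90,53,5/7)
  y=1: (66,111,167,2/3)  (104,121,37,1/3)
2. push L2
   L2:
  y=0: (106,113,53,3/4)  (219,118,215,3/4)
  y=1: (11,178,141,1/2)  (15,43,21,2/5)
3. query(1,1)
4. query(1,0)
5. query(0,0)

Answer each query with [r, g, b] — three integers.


query (1,1) [L1,L2] — begin 0,0,0
after L1 α=1/3: [104/3, 121/3, 37/3]
after L2 α=2/5: [134/5, 207/5, 79/5]
= [27, 41, 16]

at x=1,y=0 over L1,L2:
+L1 (α=5/7) → [435/7, 450/7, 265/7]
+L2 (α=3/4) → [2517/14, 732/7, 1195/7]
= [180, 105, 171]

(0,0) stack=L1,L2; from [0,0,0]:
+L1 (α=2/3) → [152, 292/3, 106/3]
+L2 (α=3/4) → [235/2, 1309/12, 583/12]
rounded: [118, 109, 49]


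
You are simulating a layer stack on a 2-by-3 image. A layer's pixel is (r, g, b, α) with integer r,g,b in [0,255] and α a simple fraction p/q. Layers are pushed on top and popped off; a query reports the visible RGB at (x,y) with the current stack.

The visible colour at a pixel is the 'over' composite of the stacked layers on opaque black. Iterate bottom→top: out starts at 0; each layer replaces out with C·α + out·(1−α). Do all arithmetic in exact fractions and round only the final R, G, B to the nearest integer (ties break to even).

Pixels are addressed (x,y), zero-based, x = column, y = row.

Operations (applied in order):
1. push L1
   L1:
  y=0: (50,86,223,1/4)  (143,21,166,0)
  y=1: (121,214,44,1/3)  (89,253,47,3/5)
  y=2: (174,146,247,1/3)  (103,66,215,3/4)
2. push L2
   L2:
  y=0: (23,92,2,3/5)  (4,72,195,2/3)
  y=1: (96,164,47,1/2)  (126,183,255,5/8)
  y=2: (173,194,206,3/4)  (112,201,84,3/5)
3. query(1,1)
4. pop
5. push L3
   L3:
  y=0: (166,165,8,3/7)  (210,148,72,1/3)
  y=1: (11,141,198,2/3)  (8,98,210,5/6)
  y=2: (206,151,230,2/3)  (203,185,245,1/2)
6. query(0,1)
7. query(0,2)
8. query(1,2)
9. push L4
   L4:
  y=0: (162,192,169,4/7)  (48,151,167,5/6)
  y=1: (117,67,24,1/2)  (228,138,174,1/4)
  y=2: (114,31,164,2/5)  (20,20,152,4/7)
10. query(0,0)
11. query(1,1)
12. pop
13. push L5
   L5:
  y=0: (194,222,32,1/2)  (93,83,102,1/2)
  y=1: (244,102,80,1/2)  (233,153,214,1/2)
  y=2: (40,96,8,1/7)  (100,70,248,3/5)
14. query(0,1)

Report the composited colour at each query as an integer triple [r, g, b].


query (1,1) [L1,L2] — begin 0,0,0
L1 α=3/5: [267/5, 759/5, 141/5]
L2 α=5/8: [3951/40, 1713/10, 3399/20]
rounded: [99, 171, 170]

query (0,1) [L1,L3] — begin 0,0,0
after L1 α=1/3: [121/3, 214/3, 44/3]
after L3 α=2/3: [187/9, 1060/9, 1232/9]
= [21, 118, 137]

at x=0,y=2 over L1,L3:
after L1 α=1/3: [58, 146/3, 247/3]
after L3 α=2/3: [470/3, 1052/9, 1627/9]
rounded: [157, 117, 181]

(1,2) stack=L1,L3; from [0,0,0]:
L1 α=3/4: [309/4, 99/2, 645/4]
L3 α=1/2: [1121/8, 469/4, 1625/8]
rounded: [140, 117, 203]

query (0,0) [L1,L3,L4] — begin 0,0,0
after L1 α=1/4: [25/2, 43/2, 223/4]
after L3 α=3/7: [548/7, 83, 247/7]
after L4 α=4/7: [6180/49, 1017/7, 5473/49]
rounded: [126, 145, 112]

query (1,1) [L1,L3,L4] — begin 0,0,0
+L1 (α=3/5) → [267/5, 759/5, 141/5]
+L3 (α=5/6) → [467/30, 3209/30, 1797/10]
+L4 (α=1/4) → [2747/40, 4589/40, 7131/40]
= [69, 115, 178]

(0,1) stack=L1,L3,L5; from [0,0,0]:
+L1 (α=1/3) → [121/3, 214/3, 44/3]
+L3 (α=2/3) → [187/9, 1060/9, 1232/9]
+L5 (α=1/2) → [2383/18, 989/9, 976/9]
= [132, 110, 108]


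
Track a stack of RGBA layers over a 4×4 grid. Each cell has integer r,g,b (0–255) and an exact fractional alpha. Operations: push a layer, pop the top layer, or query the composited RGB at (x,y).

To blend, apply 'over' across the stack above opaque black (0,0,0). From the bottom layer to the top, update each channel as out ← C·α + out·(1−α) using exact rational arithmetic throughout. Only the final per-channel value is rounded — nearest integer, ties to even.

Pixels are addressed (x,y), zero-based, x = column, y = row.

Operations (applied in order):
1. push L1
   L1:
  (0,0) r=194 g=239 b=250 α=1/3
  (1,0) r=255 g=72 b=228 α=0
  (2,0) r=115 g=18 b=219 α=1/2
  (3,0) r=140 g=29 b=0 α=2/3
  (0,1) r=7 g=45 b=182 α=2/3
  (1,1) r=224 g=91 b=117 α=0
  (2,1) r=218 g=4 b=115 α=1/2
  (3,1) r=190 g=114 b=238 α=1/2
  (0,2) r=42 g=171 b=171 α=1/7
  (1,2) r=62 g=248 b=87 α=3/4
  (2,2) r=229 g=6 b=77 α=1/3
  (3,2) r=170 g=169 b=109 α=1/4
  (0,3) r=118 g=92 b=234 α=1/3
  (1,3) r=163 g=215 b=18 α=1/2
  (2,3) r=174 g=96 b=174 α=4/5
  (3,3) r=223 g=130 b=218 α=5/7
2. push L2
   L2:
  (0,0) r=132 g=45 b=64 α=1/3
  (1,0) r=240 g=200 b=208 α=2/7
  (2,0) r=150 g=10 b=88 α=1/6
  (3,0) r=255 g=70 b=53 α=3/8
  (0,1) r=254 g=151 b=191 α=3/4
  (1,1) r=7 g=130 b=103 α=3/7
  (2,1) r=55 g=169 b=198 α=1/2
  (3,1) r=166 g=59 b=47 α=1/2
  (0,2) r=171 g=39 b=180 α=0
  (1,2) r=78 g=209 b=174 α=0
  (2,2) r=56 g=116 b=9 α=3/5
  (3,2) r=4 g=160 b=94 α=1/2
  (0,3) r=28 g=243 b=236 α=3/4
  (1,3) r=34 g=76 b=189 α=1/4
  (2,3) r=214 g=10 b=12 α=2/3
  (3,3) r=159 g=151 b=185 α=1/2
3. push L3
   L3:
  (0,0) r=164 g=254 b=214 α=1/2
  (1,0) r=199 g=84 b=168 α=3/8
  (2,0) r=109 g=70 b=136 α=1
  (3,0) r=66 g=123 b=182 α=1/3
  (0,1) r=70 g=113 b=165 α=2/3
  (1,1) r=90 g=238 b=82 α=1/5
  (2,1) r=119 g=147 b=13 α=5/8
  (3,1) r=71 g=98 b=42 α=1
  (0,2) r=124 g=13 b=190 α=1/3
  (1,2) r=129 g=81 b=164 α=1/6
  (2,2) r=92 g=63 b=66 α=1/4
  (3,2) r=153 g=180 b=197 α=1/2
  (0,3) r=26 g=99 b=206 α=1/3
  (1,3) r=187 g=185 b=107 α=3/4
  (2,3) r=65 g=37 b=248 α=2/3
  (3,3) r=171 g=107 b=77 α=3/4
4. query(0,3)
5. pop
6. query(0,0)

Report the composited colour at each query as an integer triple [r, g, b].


query (0,3) [L1,L2,L3] — begin 0,0,0
+L1 (α=1/3) → [118/3, 92/3, 78]
+L2 (α=3/4) → [185/6, 2279/12, 393/2]
+L3 (α=1/3) → [263/9, 2873/18, 599/3]
= [29, 160, 200]

query (0,0) [L1,L2] — begin 0,0,0
+L1 (α=1/3) → [194/3, 239/3, 250/3]
+L2 (α=1/3) → [784/9, 613/9, 692/9]
= [87, 68, 77]


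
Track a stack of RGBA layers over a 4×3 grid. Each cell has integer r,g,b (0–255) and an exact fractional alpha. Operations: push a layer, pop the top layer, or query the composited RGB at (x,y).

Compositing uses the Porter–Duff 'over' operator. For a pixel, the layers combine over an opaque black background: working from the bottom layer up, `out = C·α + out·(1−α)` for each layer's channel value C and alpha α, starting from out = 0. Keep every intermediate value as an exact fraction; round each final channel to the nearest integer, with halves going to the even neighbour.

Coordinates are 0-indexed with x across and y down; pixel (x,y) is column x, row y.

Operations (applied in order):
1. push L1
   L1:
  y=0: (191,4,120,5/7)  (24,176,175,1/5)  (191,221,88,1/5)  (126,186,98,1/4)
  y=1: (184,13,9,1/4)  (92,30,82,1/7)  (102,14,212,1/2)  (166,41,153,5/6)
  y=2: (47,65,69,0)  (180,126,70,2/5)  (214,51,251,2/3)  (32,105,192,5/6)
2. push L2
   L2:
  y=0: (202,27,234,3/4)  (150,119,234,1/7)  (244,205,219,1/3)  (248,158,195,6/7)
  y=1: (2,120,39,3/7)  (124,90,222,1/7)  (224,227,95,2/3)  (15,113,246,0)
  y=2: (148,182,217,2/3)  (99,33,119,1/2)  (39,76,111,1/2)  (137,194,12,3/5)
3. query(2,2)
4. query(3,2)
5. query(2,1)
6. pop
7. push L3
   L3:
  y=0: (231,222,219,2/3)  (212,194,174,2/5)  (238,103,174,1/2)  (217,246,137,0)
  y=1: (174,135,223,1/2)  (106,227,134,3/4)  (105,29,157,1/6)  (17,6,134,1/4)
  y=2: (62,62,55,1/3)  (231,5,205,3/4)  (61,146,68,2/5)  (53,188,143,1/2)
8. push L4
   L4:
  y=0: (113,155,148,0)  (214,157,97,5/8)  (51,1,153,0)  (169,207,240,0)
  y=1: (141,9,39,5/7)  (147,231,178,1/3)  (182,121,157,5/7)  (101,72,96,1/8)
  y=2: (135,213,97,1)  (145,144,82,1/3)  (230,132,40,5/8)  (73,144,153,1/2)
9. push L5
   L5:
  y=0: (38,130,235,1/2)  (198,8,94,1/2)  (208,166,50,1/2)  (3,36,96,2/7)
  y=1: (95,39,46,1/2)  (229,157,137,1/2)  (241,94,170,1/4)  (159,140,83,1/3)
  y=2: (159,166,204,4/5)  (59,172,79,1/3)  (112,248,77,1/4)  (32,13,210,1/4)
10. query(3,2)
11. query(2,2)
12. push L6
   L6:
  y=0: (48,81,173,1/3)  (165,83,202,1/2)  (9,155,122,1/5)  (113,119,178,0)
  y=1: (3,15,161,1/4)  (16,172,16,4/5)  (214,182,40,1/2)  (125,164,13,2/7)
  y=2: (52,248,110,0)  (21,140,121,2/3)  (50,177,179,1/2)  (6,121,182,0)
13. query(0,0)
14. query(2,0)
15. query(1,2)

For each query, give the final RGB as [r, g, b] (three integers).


(2,2) stack=L1,L2; from [0,0,0]:
+L1 (α=2/3) → [428/3, 34, 502/3]
+L2 (α=1/2) → [545/6, 55, 835/6]
= [91, 55, 139]

(3,2) stack=L1,L2; from [0,0,0]:
after L1 α=5/6: [80/3, 175/2, 160]
after L2 α=3/5: [1393/15, 757/5, 356/5]
rounded: [93, 151, 71]

(2,1) stack=L1,L2; from [0,0,0]:
after L1 α=1/2: [51, 7, 106]
after L2 α=2/3: [499/3, 461/3, 296/3]
= [166, 154, 99]

(3,2) stack=L1,L3,L4,L5; from [0,0,0]:
L1 α=5/6: [80/3, 175/2, 160]
L3 α=1/2: [239/6, 551/4, 303/2]
L4 α=1/2: [677/12, 1127/8, 609/4]
L5 α=1/4: [805/16, 3485/32, 2667/16]
rounded: [50, 109, 167]

query (2,2) [L1,L3,L4,L5] — begin 0,0,0
+L1 (α=2/3) → [428/3, 34, 502/3]
+L3 (α=2/5) → [110, 394/5, 638/5]
+L4 (α=5/8) → [185, 2241/20, 1457/20]
+L5 (α=1/4) → [667/4, 11683/80, 5911/80]
→ [167, 146, 74]

(0,0) stack=L1,L3,L4,L5,L6; from [0,0,0]:
after L1 α=5/7: [955/7, 20/7, 600/7]
after L3 α=2/3: [4189/21, 3128/21, 1222/7]
after L4 α=0: [4189/21, 3128/21, 1222/7]
after L5 α=1/2: [4987/42, 2929/21, 2867/14]
after L6 α=1/3: [5995/63, 7559/63, 4078/21]
→ [95, 120, 194]

query (2,0) [L1,L3,L4,L5,L6] — begin 0,0,0
after L1 α=1/5: [191/5, 221/5, 88/5]
after L3 α=1/2: [1381/10, 368/5, 479/5]
after L4 α=0: [1381/10, 368/5, 479/5]
after L5 α=1/2: [3461/20, 599/5, 729/10]
after L6 α=1/5: [3506/25, 3171/25, 2068/25]
→ [140, 127, 83]

query (1,2) [L1,L3,L4,L5,L6] — begin 0,0,0
+L1 (α=2/5) → [72, 252/5, 28]
+L3 (α=3/4) → [765/4, 327/20, 643/4]
+L4 (α=1/3) → [1055/6, 589/10, 269/2]
+L5 (α=1/3) → [1232/9, 483/5, 116]
+L6 (α=2/3) → [1610/27, 1883/15, 358/3]
rounded: [60, 126, 119]


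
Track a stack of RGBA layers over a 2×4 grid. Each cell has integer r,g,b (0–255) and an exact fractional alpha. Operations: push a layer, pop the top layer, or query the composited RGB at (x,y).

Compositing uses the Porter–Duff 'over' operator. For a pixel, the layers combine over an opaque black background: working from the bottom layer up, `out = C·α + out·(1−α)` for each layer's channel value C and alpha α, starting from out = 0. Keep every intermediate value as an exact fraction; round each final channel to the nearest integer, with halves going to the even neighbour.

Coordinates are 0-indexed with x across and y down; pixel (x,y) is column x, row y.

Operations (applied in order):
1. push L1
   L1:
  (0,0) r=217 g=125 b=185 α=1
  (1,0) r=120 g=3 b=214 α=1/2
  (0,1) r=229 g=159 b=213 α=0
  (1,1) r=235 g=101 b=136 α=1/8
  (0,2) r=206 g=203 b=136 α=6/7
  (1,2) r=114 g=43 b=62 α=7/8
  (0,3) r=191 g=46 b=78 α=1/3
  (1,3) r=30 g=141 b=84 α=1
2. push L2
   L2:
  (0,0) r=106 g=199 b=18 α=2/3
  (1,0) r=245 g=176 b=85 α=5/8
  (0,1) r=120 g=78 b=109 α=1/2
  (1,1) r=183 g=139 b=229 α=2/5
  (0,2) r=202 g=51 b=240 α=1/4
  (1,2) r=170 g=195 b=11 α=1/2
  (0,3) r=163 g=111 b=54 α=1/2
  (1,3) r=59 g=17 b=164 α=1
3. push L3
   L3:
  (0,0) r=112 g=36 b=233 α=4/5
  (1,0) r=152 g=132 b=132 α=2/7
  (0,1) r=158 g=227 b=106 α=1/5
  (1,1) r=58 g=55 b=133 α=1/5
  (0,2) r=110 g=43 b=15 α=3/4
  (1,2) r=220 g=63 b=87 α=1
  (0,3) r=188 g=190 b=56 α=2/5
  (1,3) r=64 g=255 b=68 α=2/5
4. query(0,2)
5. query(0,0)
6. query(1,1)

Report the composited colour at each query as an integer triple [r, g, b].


query (0,2) [L1,L2,L3] — begin 0,0,0
L1 α=6/7: [1236/7, 174, 816/7]
L2 α=1/4: [2561/14, 573/4, 1032/7]
L3 α=3/4: [7181/56, 1089/16, 1347/28]
→ [128, 68, 48]

(0,0) stack=L1,L2,L3; from [0,0,0]:
L1 α=1: [217, 125, 185]
L2 α=2/3: [143, 523/3, 221/3]
L3 α=4/5: [591/5, 191/3, 3017/15]
rounded: [118, 64, 201]

at x=1,y=1 over L1,L2,L3:
L1 α=1/8: [235/8, 101/8, 17]
L2 α=2/5: [3633/40, 2527/40, 509/5]
L3 α=1/5: [4213/50, 3077/50, 2701/25]
= [84, 62, 108]


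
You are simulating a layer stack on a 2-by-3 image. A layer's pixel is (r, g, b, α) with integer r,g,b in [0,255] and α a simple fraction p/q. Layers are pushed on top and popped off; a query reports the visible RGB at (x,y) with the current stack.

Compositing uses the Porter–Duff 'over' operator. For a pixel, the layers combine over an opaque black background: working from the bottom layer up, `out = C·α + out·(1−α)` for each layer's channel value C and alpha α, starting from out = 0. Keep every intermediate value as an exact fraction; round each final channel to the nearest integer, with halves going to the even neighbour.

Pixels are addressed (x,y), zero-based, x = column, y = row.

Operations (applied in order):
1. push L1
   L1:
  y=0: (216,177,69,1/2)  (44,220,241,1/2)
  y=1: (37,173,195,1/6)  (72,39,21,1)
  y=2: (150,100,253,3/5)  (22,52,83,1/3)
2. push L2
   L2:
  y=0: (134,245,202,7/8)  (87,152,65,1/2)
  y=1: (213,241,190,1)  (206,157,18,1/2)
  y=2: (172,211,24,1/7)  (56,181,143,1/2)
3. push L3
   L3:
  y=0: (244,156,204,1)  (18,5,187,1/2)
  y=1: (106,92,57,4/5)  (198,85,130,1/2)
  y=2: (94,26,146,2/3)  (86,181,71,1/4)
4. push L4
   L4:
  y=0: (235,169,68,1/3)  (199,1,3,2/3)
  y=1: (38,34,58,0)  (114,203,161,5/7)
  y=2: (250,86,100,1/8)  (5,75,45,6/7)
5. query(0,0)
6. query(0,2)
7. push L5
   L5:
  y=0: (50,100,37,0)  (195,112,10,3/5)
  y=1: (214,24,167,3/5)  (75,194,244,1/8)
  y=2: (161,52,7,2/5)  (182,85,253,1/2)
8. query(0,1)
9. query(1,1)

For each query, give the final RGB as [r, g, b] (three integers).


(0,0) stack=L1,L2,L3,L4; from [0,0,0]:
L1 α=1/2: [108, 177/2, 69/2]
L2 α=7/8: [523/4, 3607/16, 2897/16]
L3 α=1: [244, 156, 204]
L4 α=1/3: [241, 481/3, 476/3]
→ [241, 160, 159]

(0,2) stack=L1,L2,L3,L4; from [0,0,0]:
after L1 α=3/5: [90, 60, 759/5]
after L2 α=1/7: [712/7, 571/7, 4674/35]
after L3 α=2/3: [676/7, 935/21, 14894/105]
after L4 α=1/8: [463/4, 1193/24, 8197/60]
= [116, 50, 137]

(0,1) stack=L1,L2,L3,L4,L5; from [0,0,0]:
after L1 α=1/6: [37/6, 173/6, 65/2]
after L2 α=1: [213, 241, 190]
after L3 α=4/5: [637/5, 609/5, 418/5]
after L4 α=0: [637/5, 609/5, 418/5]
after L5 α=3/5: [4484/25, 1578/25, 3341/25]
rounded: [179, 63, 134]

query (1,1) [L1,L2,L3,L4,L5] — begin 0,0,0
L1 α=1: [72, 39, 21]
L2 α=1/2: [139, 98, 39/2]
L3 α=1/2: [337/2, 183/2, 299/4]
L4 α=5/7: [907/7, 1198/7, 1909/14]
L5 α=1/8: [491/4, 174, 2397/16]
= [123, 174, 150]


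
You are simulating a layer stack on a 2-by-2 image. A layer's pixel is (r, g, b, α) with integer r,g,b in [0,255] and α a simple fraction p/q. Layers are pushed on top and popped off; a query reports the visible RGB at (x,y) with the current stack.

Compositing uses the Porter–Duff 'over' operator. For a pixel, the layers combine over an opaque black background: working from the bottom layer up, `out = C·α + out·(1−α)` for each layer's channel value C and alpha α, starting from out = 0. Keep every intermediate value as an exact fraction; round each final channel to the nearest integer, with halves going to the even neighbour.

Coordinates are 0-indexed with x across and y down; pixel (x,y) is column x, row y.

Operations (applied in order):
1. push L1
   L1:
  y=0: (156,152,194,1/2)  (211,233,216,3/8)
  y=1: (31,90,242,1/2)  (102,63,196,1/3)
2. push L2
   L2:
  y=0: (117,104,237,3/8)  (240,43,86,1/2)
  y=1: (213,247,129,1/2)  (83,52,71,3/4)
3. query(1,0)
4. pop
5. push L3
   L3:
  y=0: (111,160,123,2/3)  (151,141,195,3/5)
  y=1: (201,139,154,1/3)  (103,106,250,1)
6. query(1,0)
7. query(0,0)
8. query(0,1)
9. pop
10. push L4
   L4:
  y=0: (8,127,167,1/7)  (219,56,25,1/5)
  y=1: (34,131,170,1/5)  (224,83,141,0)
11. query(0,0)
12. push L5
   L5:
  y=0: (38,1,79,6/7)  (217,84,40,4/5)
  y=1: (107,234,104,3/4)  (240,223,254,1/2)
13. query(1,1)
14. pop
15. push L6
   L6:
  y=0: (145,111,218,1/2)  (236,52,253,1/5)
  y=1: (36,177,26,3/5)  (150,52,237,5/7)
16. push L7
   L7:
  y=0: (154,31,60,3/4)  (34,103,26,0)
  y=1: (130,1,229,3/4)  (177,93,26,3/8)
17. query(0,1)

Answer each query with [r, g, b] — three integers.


at x=1,y=0 over L1,L2:
+L1 (α=3/8) → [633/8, 699/8, 81]
+L2 (α=1/2) → [2553/16, 1043/16, 167/2]
= [160, 65, 84]

query (1,0) [L1,L3] — begin 0,0,0
+L1 (α=3/8) → [633/8, 699/8, 81]
+L3 (α=3/5) → [489/4, 2391/20, 747/5]
= [122, 120, 149]

query (0,0) [L1,L3] — begin 0,0,0
+L1 (α=1/2) → [78, 76, 97]
+L3 (α=2/3) → [100, 132, 343/3]
→ [100, 132, 114]

(0,1) stack=L1,L3; from [0,0,0]:
after L1 α=1/2: [31/2, 45, 121]
after L3 α=1/3: [232/3, 229/3, 132]
rounded: [77, 76, 132]

query (0,0) [L1,L4] — begin 0,0,0
after L1 α=1/2: [78, 76, 97]
after L4 α=1/7: [68, 583/7, 107]
→ [68, 83, 107]

(1,1) stack=L1,L4,L5; from [0,0,0]:
after L1 α=1/3: [34, 21, 196/3]
after L4 α=0: [34, 21, 196/3]
after L5 α=1/2: [137, 122, 479/3]
→ [137, 122, 160]

query (0,1) [L1,L4,L6,L7] — begin 0,0,0
+L1 (α=1/2) → [31/2, 45, 121]
+L4 (α=1/5) → [96/5, 311/5, 654/5]
+L6 (α=3/5) → [732/25, 3277/25, 1698/25]
+L7 (α=3/4) → [5241/50, 838/25, 18873/100]
= [105, 34, 189]


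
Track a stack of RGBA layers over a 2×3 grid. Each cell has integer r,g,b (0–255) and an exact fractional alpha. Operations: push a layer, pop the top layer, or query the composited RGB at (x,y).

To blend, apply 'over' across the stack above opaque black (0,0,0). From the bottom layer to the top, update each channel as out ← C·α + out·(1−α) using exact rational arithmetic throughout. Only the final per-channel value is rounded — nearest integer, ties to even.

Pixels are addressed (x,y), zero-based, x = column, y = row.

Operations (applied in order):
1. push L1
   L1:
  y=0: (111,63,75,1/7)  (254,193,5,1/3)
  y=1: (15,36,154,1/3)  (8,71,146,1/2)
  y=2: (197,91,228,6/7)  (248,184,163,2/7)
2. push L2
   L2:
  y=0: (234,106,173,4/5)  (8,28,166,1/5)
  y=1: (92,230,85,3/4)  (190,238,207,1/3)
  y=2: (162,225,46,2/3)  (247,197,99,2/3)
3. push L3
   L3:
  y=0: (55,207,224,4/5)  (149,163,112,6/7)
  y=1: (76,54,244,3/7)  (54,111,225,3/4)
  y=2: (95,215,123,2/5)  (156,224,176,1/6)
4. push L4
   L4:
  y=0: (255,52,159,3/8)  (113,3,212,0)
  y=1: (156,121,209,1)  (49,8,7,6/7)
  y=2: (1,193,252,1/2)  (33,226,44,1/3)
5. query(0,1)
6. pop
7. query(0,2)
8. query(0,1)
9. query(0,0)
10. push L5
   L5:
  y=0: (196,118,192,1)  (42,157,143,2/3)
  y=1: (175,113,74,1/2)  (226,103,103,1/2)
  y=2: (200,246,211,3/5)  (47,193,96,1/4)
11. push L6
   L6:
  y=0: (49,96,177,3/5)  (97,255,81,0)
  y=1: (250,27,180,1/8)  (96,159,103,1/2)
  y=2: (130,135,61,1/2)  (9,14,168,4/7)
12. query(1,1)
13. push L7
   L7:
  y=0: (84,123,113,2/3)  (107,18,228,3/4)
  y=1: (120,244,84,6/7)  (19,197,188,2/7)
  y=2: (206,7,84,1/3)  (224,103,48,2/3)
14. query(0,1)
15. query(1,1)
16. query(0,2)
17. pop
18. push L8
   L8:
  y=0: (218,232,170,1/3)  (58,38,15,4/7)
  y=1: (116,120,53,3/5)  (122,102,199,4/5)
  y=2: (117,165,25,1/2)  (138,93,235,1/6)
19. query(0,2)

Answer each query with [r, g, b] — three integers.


at x=0,y=1 over L1,L2,L3,L4:
after L1 α=1/3: [5, 12, 154/3]
after L2 α=3/4: [281/4, 351/2, 919/12]
after L3 α=3/7: [509/7, 864/7, 445/3]
after L4 α=1: [156, 121, 209]
rounded: [156, 121, 209]

query (0,2) [L1,L2,L3] — begin 0,0,0
L1 α=6/7: [1182/7, 78, 1368/7]
L2 α=2/3: [1150/7, 176, 2012/21]
L3 α=2/5: [956/7, 958/5, 3734/35]
rounded: [137, 192, 107]

at x=0,y=1 over L1,L2,L3:
L1 α=1/3: [5, 12, 154/3]
L2 α=3/4: [281/4, 351/2, 919/12]
L3 α=3/7: [509/7, 864/7, 445/3]
rounded: [73, 123, 148]

(0,0) stack=L1,L2,L3; from [0,0,0]:
after L1 α=1/7: [111/7, 9, 75/7]
after L2 α=4/5: [6663/35, 433/5, 4919/35]
after L3 α=4/5: [14363/175, 4573/25, 36279/175]
rounded: [82, 183, 207]

at x=1,y=1 over L1,L2,L3,L5,L6:
L1 α=1/2: [4, 71/2, 73]
L2 α=1/3: [66, 103, 353/3]
L3 α=3/4: [57, 109, 1189/6]
L5 α=1/2: [283/2, 106, 1807/12]
L6 α=1/2: [475/4, 265/2, 3043/24]
→ [119, 132, 127]

(0,1) stack=L1,L2,L3,L5,L6,L7; from [0,0,0]:
+L1 (α=1/3) → [5, 12, 154/3]
+L2 (α=3/4) → [281/4, 351/2, 919/12]
+L3 (α=3/7) → [509/7, 864/7, 445/3]
+L5 (α=1/2) → [867/7, 1655/14, 667/6]
+L6 (α=1/8) → [1117/8, 1709/16, 5749/48]
+L7 (α=6/7) → [6877/56, 25133/112, 29941/336]
→ [123, 224, 89]

(1,1) stack=L1,L2,L3,L5,L6,L7; from [0,0,0]:
+L1 (α=1/2) → [4, 71/2, 73]
+L2 (α=1/3) → [66, 103, 353/3]
+L3 (α=3/4) → [57, 109, 1189/6]
+L5 (α=1/2) → [283/2, 106, 1807/12]
+L6 (α=1/2) → [475/4, 265/2, 3043/24]
+L7 (α=2/7) → [361/4, 2113/14, 24239/168]
= [90, 151, 144]

at x=0,y=2 over L1,L2,L3,L5,L6,L7:
after L1 α=6/7: [1182/7, 78, 1368/7]
after L2 α=2/3: [1150/7, 176, 2012/21]
after L3 α=2/5: [956/7, 958/5, 3734/35]
after L5 α=3/5: [6112/35, 5606/25, 29623/175]
after L6 α=1/2: [5331/35, 8981/50, 20149/175]
after L7 α=1/3: [17872/105, 3052/25, 54998/525]
rounded: [170, 122, 105]

(0,2) stack=L1,L2,L3,L5,L6,L8; from [0,0,0]:
L1 α=6/7: [1182/7, 78, 1368/7]
L2 α=2/3: [1150/7, 176, 2012/21]
L3 α=2/5: [956/7, 958/5, 3734/35]
L5 α=3/5: [6112/35, 5606/25, 29623/175]
L6 α=1/2: [5331/35, 8981/50, 20149/175]
L8 α=1/2: [4713/35, 17231/100, 12262/175]
= [135, 172, 70]


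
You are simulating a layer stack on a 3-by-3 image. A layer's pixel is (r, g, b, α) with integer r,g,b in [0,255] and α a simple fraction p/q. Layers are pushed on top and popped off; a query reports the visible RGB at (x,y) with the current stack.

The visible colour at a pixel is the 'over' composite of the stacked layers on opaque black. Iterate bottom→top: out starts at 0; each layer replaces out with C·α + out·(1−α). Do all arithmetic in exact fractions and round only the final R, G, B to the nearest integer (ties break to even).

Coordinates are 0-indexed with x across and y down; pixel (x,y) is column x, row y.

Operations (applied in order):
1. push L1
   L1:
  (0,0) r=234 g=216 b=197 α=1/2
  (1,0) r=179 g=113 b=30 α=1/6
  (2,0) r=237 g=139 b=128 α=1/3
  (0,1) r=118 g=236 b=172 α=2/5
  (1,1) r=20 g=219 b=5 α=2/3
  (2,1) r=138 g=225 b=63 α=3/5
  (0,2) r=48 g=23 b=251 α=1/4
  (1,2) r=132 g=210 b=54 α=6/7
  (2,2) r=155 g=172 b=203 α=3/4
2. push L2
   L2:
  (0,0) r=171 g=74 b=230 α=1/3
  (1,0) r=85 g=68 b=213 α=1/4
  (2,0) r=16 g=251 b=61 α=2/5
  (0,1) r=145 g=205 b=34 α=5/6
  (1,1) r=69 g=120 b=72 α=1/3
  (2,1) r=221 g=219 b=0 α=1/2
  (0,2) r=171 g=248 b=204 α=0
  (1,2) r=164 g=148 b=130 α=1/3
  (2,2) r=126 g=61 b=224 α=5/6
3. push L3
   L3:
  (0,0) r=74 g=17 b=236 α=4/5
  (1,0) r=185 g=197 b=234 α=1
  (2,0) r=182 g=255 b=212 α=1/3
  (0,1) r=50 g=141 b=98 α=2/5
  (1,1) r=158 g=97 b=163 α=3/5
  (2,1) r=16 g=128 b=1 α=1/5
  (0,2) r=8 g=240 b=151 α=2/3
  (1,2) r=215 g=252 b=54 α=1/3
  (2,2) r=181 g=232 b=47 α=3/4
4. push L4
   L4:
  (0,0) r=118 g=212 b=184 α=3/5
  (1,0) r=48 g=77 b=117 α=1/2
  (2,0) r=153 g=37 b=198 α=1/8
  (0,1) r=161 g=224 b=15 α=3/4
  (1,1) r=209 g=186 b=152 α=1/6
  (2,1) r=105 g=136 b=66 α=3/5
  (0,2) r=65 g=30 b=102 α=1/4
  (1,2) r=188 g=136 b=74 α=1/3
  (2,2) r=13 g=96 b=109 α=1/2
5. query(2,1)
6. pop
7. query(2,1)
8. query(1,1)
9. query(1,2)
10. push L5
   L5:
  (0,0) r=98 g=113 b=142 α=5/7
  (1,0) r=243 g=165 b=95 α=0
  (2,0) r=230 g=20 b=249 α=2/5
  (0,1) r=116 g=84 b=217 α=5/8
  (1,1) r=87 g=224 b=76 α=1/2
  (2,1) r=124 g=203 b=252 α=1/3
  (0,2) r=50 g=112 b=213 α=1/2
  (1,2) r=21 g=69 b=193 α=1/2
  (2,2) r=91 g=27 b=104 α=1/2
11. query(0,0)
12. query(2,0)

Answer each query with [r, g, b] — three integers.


(2,1) stack=L1,L2,L3,L4; from [0,0,0]:
+L1 (α=3/5) → [414/5, 135, 189/5]
+L2 (α=1/2) → [1519/10, 177, 189/10]
+L3 (α=1/5) → [3118/25, 836/5, 383/25]
+L4 (α=3/5) → [14111/125, 3712/25, 5716/125]
→ [113, 148, 46]

query (2,1) [L1,L2,L3] — begin 0,0,0
L1 α=3/5: [414/5, 135, 189/5]
L2 α=1/2: [1519/10, 177, 189/10]
L3 α=1/5: [3118/25, 836/5, 383/25]
= [125, 167, 15]

at x=1,y=1 over L1,L2,L3:
+L1 (α=2/3) → [40/3, 146, 10/3]
+L2 (α=1/3) → [287/9, 412/3, 236/9]
+L3 (α=3/5) → [968/9, 1697/15, 4873/45]
= [108, 113, 108]

at x=1,y=2 over L1,L2,L3:
+L1 (α=6/7) → [792/7, 180, 324/7]
+L2 (α=1/3) → [2732/21, 508/3, 1558/21]
+L3 (α=1/3) → [9979/63, 1772/9, 4250/63]
rounded: [158, 197, 67]

query (0,0) [L1,L2,L3,L5] — begin 0,0,0
+L1 (α=1/2) → [117, 108, 197/2]
+L2 (α=1/3) → [135, 290/3, 427/3]
+L3 (α=4/5) → [431/5, 494/15, 3259/15]
+L5 (α=5/7) → [3312/35, 9463/105, 17168/105]
= [95, 90, 164]

at x=2,y=0 over L1,L2,L3,L5:
L1 α=1/3: [79, 139/3, 128/3]
L2 α=2/5: [269/5, 641/5, 50]
L3 α=1/3: [1448/15, 2557/15, 104]
L5 α=2/5: [3748/25, 2757/25, 162]
rounded: [150, 110, 162]
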